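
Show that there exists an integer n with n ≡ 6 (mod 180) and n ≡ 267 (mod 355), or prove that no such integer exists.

There is no such integer.

Both moduli are multiples of 5 = gcd(180, 355), so any solution would satisfy n ≡ 6 and n ≡ 267 modulo 5 simultaneously.
However 6 ≡ 1 and 267 ≡ 2 (mod 5), and 1 ≠ 2.
Therefore no such n exists.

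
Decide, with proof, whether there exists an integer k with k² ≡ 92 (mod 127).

Apply Euler's criterion with the prime 127: 92 is a quadratic residue iff 92^63 ≡ 1 (mod 127), and a non-residue iff it is ≡ −1.
Repeated squaring mod 127: 92^2 = 8464 ≡ 82; 92^4 ≡ 82² = 6724 ≡ 120; 92^8 ≡ 120² = 14400 ≡ 49; 92^16 ≡ 49² = 2401 ≡ 115; 92^32 ≡ 115² = 13225 ≡ 17.
Since 63 = 32 + 16 + 8 + 4 + 2 + 1, 92^63 ≡ 17 · 115 · 49 · 120 · 82 · 92; multiplying out mod 127: 17·115 = 1955 ≡ 50, then 50·49 = 2450 ≡ 37, then 37·120 = 4440 ≡ 122, then 122·82 = 10004 ≡ 98, then 98·92 = 9016 ≡ 126. Thus 92^63 ≡ 126 ≡ −1 (mod 127).
By Euler's criterion 92 is a quadratic non-residue mod 127: no k satisfies k² ≡ 92 (mod 127).

There is no such integer.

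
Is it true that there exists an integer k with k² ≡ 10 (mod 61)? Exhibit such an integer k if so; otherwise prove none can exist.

There is no such integer.

Apply Euler's criterion with the prime 61: 10 is a quadratic residue iff 10^30 ≡ 1 (mod 61), and a non-residue iff it is ≡ −1.
Squaring successively (mod 61): 10^2 = 100 ≡ 39; 10^4 ≡ 39² = 1521 ≡ 57; 10^8 ≡ 57² = 3249 ≡ 16; 10^16 ≡ 16² = 256 ≡ 12.
Since 30 = 16 + 8 + 4 + 2, 10^30 ≡ 12 · 16 · 57 · 39; multiplying out mod 61: 12·16 = 192 ≡ 9, then 9·57 = 513 ≡ 25, then 25·39 = 975 ≡ 60. Thus 10^30 ≡ 60 ≡ −1 (mod 61).
By Euler's criterion 10 is a quadratic non-residue mod 61: no k satisfies k² ≡ 10 (mod 61).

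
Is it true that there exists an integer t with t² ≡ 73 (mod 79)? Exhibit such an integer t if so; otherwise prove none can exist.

Take t = 51. Then 51² = 2601 = 32·79 + 73, so 51² ≡ 73 (mod 79).

t = 51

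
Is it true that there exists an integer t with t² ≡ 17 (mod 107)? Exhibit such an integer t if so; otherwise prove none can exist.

107 is prime, so by Euler's criterion 17 is a square mod 107 iff 17^((107−1)/2) = 17^53 ≡ 1 (mod 107).
Repeated squaring mod 107: 17^2 = 289 ≡ 75; 17^4 ≡ 75² = 5625 ≡ 61; 17^8 ≡ 61² = 3721 ≡ 83; 17^16 ≡ 83² = 6889 ≡ 41; 17^32 ≡ 41² = 1681 ≡ 76.
Since 53 = 32 + 16 + 4 + 1, 17^53 ≡ 76 · 41 · 61 · 17; multiplying out mod 107: 76·41 = 3116 ≡ 13, then 13·61 = 793 ≡ 44, then 44·17 = 748 ≡ 106. Thus 17^53 ≡ 106 ≡ −1 (mod 107).
The value −1 means 17 is a non-residue modulo 107, so t² ≡ 17 (mod 107) is impossible.

No, no such integer exists.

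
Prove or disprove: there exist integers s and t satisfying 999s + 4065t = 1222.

There are no such integers.

Both 999 and 4065 are divisible by gcd(999, 4065) = 3, hence so is any combination 999s + 4065t.
However 1222 leaves remainder 1 on division by 3.
So the equation is unsolvable over ℤ.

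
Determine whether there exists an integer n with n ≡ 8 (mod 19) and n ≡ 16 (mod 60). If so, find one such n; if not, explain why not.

n = 616

gcd(19, 60) = 1, so the Chinese Remainder Theorem guarantees exactly one residue class mod 1140 satisfying both.
Write n = 8 + 19t and require 8 + 19t ≡ 16 (mod 60), i.e. 19t ≡ 8 (mod 60).
Note 19·19 = 361 ≡ 1 (mod 60) (as 361 − 1 = 6·60), so 19⁻¹ ≡ 19.
Therefore t ≡ 19·8 = 152 ≡ 32 (mod 60).
With t = 32: n = 8 + 19·32 = 616.
Indeed 616 ≡ 8 (mod 19) and 616 ≡ 16 (mod 60).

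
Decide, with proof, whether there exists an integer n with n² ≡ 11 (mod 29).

No such integer exists.

Apply Euler's criterion with the prime 29: 11 is a quadratic residue iff 11^14 ≡ 1 (mod 29), and a non-residue iff it is ≡ −1.
Repeated squaring mod 29: 11^2 = 121 ≡ 5; 11^4 ≡ 5² = 25 ≡ 25; 11^8 ≡ 25² = 625 ≡ 16.
Since 14 = 8 + 4 + 2, 11^14 ≡ 16 · 25 · 5; multiplying out mod 29: 16·25 = 400 ≡ 23, then 23·5 = 115 ≡ 28. Thus 11^14 ≡ 28 ≡ −1 (mod 29).
By Euler's criterion 11 is a quadratic non-residue mod 29: no n satisfies n² ≡ 11 (mod 29).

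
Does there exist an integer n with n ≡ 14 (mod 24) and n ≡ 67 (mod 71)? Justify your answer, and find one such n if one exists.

n = 422

Since 24 and 71 share no common factor, CRT says the pair of congruences has a solution (unique mod 1704).
Write n = 14 + 24t and require 14 + 24t ≡ 67 (mod 71), i.e. 24t ≡ 53 (mod 71).
Since 24·3 = 72 = 1·71 + 1, the inverse of 24 mod 71 is 3.
Therefore t ≡ 3·53 = 159 ≡ 17 (mod 71).
With t = 17: n = 14 + 24·17 = 422.
Indeed 422 ≡ 14 (mod 24) and 422 ≡ 67 (mod 71).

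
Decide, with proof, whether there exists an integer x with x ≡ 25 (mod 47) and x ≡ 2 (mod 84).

x = 3362

gcd(47, 84) = 1, so the Chinese Remainder Theorem guarantees exactly one residue class mod 3948 satisfying both.
Any solution of the first congruence is x = 25 + 47t; substituting into the second, 47t ≡ 2 − 25 ≡ 61 (mod 84).
Since 47·59 = 2773 = 33·84 + 1, the inverse of 47 mod 84 is 59.
Multiplying by 59: t ≡ 59·61 = 3599 ≡ 71 (mod 84).
Taking t = 71 gives x = 25 + 47·71 = 3362.
Indeed 3362 ≡ 25 (mod 47) and 3362 ≡ 2 (mod 84).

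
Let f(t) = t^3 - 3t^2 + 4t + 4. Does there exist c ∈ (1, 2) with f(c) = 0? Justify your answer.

Evaluate at the endpoints: f(1) = 6, f(2) = 8 — same sign (positive).
The derivative f'(t) = 3t^2 - 6t + 4 is a quadratic with discriminant (-6)² − 4·3·4 = -12 < 0; it never vanishes, so it is always positive (sign of the leading coefficient).
So f is strictly increasing; between 1 and 2 its values lie between f(1) = 6 and f(2) = 8, all positive. Therefore f has no root in (1, 2).

No.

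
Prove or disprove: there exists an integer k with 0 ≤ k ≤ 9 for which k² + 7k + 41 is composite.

At k = 1: 1² + 7·1 + 41 = 49 = 7·7, which is composite.

k = 1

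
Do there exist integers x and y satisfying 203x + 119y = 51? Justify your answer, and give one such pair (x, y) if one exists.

Any value of 203x + 119y is a multiple of gcd(203, 119) = 7.
But 51 is not a multiple of 7 (it leaves remainder 2).
Hence no integers x, y satisfy the equation.

There are no such integers.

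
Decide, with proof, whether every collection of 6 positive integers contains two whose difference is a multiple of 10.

No, the set {15, 16, 17, 18, 19, 20} is a counterexample.

Consider the 6 integers 15, 16, …, 20. They lie in distinct residue classes modulo 10, since 6 ≤ 10.
Any two of them differ by at most 5 < 10 and by at least 1, so no difference is a multiple of 10.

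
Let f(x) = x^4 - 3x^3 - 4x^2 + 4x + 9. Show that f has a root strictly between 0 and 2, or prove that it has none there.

f(0) = 9 and f(2) = -7, which have opposite signs.
Since f is a polynomial it is continuous on [0, 2].
By the Intermediate Value Theorem, f takes the value 0 somewhere in the open interval.

Yes, f has a root in the interval.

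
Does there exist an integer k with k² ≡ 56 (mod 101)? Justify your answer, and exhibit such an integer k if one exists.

k = 64

Take k = 64. Then 64² = 4096 = 40·101 + 56, so 64² ≡ 56 (mod 101).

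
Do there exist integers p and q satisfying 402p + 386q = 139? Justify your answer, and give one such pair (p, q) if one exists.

There are no such integers.

Any value of 402p + 386q is a multiple of gcd(402, 386) = 2.
However 139 leaves remainder 1 on division by 2.
Therefore 402p + 386q = 139 has no solution in integers.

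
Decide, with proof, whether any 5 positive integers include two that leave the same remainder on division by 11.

Try 5 consecutive integers, 11, 12, …, 15. Their remainders mod 11 are 0, 1, 2, 3, 4 — pairwise different, as any 5 ≤ 11 consecutive integers have distinct residues.
Hence this collection has no pair with equal remainders mod 11, disproving the claim.

No; for instance {11, 12, 13, 14, 15} is a counterexample.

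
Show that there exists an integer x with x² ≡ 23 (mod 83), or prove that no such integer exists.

x = 40

Take x = 40. Then 40² = 1600 = 19·83 + 23, so 40² ≡ 23 (mod 83).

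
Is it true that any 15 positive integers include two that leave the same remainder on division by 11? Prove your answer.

Yes.

There are exactly 11 possible remainders on division by 11.
With 15 integers and only 11 classes, the pigeonhole principle forces two of them, say a and b, into the same class.
That is, a and b leave the same remainder on division by 11, as claimed.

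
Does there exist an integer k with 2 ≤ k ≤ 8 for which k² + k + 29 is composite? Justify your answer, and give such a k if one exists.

At k = 7: 7² + 7 + 29 = 85 = 5·17, which is composite.

k = 7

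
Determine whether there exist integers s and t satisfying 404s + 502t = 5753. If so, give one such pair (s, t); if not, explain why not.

No such integers exist.

gcd(404, 502) = 2, so every integer of the form 404s + 502t is a multiple of 2.
But 5753 = 2·2876 + 1, so 2 ∤ 5753.
So the equation is unsolvable over ℤ.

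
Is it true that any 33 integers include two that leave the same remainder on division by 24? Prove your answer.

True.

There are exactly 24 possible remainders on division by 24.
With 33 integers and only 24 classes, the pigeonhole principle forces two of them, say a and b, into the same class.
That is, a and b leave the same remainder on division by 24, as claimed.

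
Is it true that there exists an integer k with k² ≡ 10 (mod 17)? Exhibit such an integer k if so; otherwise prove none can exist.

Computing k² mod 17 for k = 0, 1, …, 8 (enough, by the symmetry k ↦ 17 − k) gives 0, 1, 4, 9, 16, 8, 2, 15, 13.
The set of squares mod 17 is therefore {0, 1, 2, 4, 8, 9, 13, 15, 16}, which does not contain 10.
Hence no integer k has k² ≡ 10 (mod 17).

No, no such integer exists.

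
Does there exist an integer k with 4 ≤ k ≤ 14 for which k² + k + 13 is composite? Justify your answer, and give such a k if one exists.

At k = 8: 8² + 8 + 13 = 85 = 5·17, which is composite.

k = 8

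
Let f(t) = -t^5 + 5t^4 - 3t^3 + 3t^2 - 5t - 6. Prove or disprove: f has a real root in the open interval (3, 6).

Such a root exists.

f(3) = 87 and f(6) = -1872, which have opposite signs.
f is continuous everywhere (it is a polynomial), in particular on [3, 6].
By the Intermediate Value Theorem, f takes the value 0 somewhere in the open interval.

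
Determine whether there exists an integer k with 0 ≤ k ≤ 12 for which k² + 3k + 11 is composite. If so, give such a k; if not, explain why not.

k = 1

At k = 1: 1² + 3·1 + 11 = 15 = 3·5, which is composite.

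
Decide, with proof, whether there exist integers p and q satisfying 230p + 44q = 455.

gcd(230, 44) = 2, so every integer of the form 230p + 44q is a multiple of 2.
But 455 = 2·227 + 1, so 2 ∤ 455.
Therefore 230p + 44q = 455 has no solution in integers.

No, no such integers exist.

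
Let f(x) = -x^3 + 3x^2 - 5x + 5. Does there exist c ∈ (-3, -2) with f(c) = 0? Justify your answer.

f(-3) = 74 and f(-2) = 35, both positive.
f'(x) = -3x^2 + 6x - 5 has discriminant 6² − 4·(-3)·(-5) = -24 < 0, so f' has no real roots and is negative for every real x.
So f is strictly decreasing; between -3 and -2 its values lie between f(-3) = 74 and f(-2) = 35, all positive. Therefore f has no root in (-3, -2).

f has no root in that interval.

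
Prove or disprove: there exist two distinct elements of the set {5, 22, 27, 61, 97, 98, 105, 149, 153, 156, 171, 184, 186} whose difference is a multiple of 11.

Both 5 and 27 leave remainder 5 on division by 11; their difference 22 = 2·11 is a multiple of 11.

The pair (5, 27) works.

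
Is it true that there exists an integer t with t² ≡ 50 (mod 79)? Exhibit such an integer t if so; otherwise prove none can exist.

t = 34 works: 34² = 1156, and 1156 − 50 = 1106 = 14·79.

t = 34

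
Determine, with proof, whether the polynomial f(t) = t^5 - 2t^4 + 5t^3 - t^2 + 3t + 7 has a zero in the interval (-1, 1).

Yes, f has a root in the interval.

f(-1) = -5 and f(1) = 13, which have opposite signs.
f is continuous everywhere (it is a polynomial), in particular on [-1, 1].
By the Intermediate Value Theorem f must vanish at some point of (-1, 1).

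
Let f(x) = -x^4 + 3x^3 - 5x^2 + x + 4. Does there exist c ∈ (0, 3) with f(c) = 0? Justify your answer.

Such a root exists.

f(0) = 4 and f(3) = -38, which have opposite signs.
f is continuous everywhere (it is a polynomial), in particular on [0, 3].
By the Intermediate Value Theorem f must vanish at some point of (0, 3).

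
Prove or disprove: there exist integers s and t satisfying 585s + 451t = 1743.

s = 151, t = -192

585 and 451 are coprime, so 585s + 451t ranges over all of ℤ.
Run the Euclidean algorithm on 585 and 451: 585 = 1·451 + 134, 451 = 3·134 + 49, 134 = 2·49 + 36, 49 = 1·36 + 13, 36 = 2·13 + 10, 13 = 1·10 + 3, 10 = 3·3 + 1, 3 = 3·1 + 0.
Working back up the chain: 1 = 10 − 3·3 = 10 − 3·(13 − 1·10) = −3·13 + 4·10 = −3·13 + 4·(36 − 2·13) = 4·36 − 11·13 = 4·36 − 11·(49 − 1·36) = −11·49 + 15·36 = −11·49 + 15·(134 − 2·49) = 15·134 − 41·49 = 15·134 − 41·(451 − 3·134) = −41·451 + 138·134 = −41·451 + 138·(585 − 1·451) = 138·585 − 179·451. So 585·138 + 451·(-179) = 1.
Multiplying through by 1743: s = 138·1743 = 240534, t = (-179)·1743 = -311997 is a solution.
Shifting by a multiple of (451, −585) keeps it a solution: s = 240534 − 533·451 = 151, t = -311997 + 533·585 = -192.
Indeed 585·151 + 451·(-192) = 88335 − 86592 = 1743.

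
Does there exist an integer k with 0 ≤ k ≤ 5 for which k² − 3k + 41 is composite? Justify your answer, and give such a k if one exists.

k = 2

At k = 2: 2² − 3·2 + 41 = 39 = 3·13, which is composite.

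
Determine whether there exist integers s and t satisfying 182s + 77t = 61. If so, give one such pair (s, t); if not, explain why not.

No, no such integers exist.

gcd(182, 77) = 7, so every integer of the form 182s + 77t is a multiple of 7.
But 61 is not a multiple of 7 (it leaves remainder 5).
Hence no integers s, t satisfy the equation.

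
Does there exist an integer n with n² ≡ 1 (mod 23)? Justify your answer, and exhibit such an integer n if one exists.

n = 22

Take n = 22. Then 22² = 484 = 21·23 + 1, so 22² ≡ 1 (mod 23).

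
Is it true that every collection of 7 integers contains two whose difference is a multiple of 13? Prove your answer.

No, the set {5, 6, 7, 8, 9, 10, 11} is a counterexample.

Take the 7 consecutive integers 5, 6, …, 11: their residues mod 13 are all distinct because 7 ≤ 13.
No two share a residue, so no pair has difference divisible by 13; the claim fails for this set.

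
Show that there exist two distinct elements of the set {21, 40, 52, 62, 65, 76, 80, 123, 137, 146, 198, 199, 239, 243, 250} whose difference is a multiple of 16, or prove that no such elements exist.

Reduce each element modulo 16: 21↦5, 40↦8, 52↦4, 62↦14, 65↦1, 76↦12, 80↦0, 123↦11, 137↦9, 146↦2, 198↦6, 199↦7, 239↦15, 243↦3, 250↦10.
These 15 residues are pairwise different, hence no difference of two elements is divisible by 16.

No, no such pair exists.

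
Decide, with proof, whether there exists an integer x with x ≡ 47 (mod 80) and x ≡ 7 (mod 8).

x = 47

Here gcd(80, 8) = 8, and both 47 and 7 leave remainder 7 mod 8, so the system is consistent.
In fact x = 47 itself already satisfies 47 mod 8 = 7.
Check: 47 mod 80 = 47, 47 mod 8 = 7. ✓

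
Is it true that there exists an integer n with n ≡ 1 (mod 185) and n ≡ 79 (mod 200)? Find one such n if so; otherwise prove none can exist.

Reduce both congruences modulo 5, which divides 185 and 200: they say n ≡ 1 (mod 5) and n ≡ 79 (mod 5).
But 1 mod 5 = 1 while 79 mod 5 = 4, a contradiction.
Therefore no such n exists.

No, no such integer exists.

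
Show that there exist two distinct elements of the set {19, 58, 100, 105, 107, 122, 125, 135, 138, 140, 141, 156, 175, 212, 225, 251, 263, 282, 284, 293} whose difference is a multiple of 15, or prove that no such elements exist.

100 mod 15 = 10 and 175 mod 15 = 10, so 175 − 100 = 75 = 5·15.

100 and 175 are such a pair.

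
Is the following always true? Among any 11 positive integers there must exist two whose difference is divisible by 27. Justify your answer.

Consider the 11 integers 13, 14, …, 23. They lie in distinct residue classes modulo 27, since 11 ≤ 27.
The differences between them range over 1, …, 10, none of which is divisible by 27.

No; for instance {13, 14, 15, 16, 17, 18, 19, 20, 21, 22, 23} is a counterexample.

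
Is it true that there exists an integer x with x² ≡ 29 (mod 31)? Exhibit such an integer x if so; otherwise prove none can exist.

Apply Euler's criterion with the prime 31: 29 is a quadratic residue iff 29^15 ≡ 1 (mod 31), and a non-residue iff it is ≡ −1.
Squaring successively (mod 31): 29^2 = 841 ≡ 4; 29^4 ≡ 4² = 16 ≡ 16; 29^8 ≡ 16² = 256 ≡ 8.
Since 15 = 8 + 4 + 2 + 1, 29^15 ≡ 8 · 16 · 4 · 29; multiplying out mod 31: 8·16 = 128 ≡ 4, then 4·4 = 16 ≡ 16, then 16·29 = 464 ≡ 30. Thus 29^15 ≡ 30 ≡ −1 (mod 31).
By Euler's criterion 29 is a quadratic non-residue mod 31: no x satisfies x² ≡ 29 (mod 31).

No such integer exists.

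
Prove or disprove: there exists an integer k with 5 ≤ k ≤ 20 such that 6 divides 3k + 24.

k = 6 works, since 3·6 + 24 = 42 = 7·6.

k = 6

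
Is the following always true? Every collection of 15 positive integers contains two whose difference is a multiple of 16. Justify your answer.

Try 15 consecutive integers, 73, 74, …, 87. Their remainders mod 16 are 9, 10, 11, 12, 13, 14, 15, 0, 1, 2, 3, 4, 5, 6, 7 — pairwise different, as any 15 ≤ 16 consecutive integers have distinct residues.
Any two of them differ by at most 14 < 16 and by at least 1, so no difference is a multiple of 16.

No, the set {73, 74, 75, 76, 77, 78, 79, 80, 81, 82, 83, 84, 85, 86, 87} is a counterexample.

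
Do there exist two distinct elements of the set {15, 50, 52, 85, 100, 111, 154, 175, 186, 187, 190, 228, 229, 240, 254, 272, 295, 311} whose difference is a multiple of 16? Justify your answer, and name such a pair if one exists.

Reduce each element mod 16: 15↦15, 50↦2, 52↦4, 85↦5, 100↦4, 111↦15, 154↦10, 175↦15, 186↦10, 187↦11, 190↦14, 228↦4, 229↦5, 240↦0, 254↦14, 272↦0, 295↦7, 311↦7. The residue 15 repeats (at 15 and 111), and 111 − 15 = 96 = 6·16.

The pair (15, 111) works.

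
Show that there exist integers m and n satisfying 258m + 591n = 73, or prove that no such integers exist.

No, no such integers exist.

Both 258 and 591 are divisible by gcd(258, 591) = 3, hence so is any combination 258m + 591n.
But 73 is not a multiple of 3 (it leaves remainder 1).
Therefore 258m + 591n = 73 has no solution in integers.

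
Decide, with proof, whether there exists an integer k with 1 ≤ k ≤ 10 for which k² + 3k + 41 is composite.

At k = 10: 10² + 3·10 + 41 = 171 = 3·57, which is composite.

k = 10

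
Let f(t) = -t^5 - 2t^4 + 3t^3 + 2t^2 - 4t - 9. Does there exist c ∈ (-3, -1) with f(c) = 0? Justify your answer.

f(-3) = 21 and f(-1) = -7, which have opposite signs.
As a polynomial, f is continuous on every closed interval.
By the Intermediate Value Theorem f must vanish at some point of (-3, -1).

Such a root exists.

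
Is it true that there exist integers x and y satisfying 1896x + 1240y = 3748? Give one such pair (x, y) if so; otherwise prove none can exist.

There are no such integers.

Both 1896 and 1240 are divisible by gcd(1896, 1240) = 8, hence so is any combination 1896x + 1240y.
But 3748 = 8·468 + 4, so 8 ∤ 3748.
Therefore 1896x + 1240y = 3748 has no solution in integers.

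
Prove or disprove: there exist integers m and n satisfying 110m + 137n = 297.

Since gcd(110, 137) = 1, every integer is an integer combination of 110 and 137.
Euclidean algorithm: 137 = 1·110 + 27, 110 = 4·27 + 2, 27 = 13·2 + 1, 2 = 2·1 + 0.
Back-substituting, 1 = 27 − 13·2 = 27 − 13·(110 − 4·27) = −13·110 + 53·27 = −13·110 + 53·(137 − 1·110) = 53·137 − 66·110; that is, 110·(-66) + 137·53 = 1.
Times 297: 110·(-19602) + 137·15741 = 297, so (-19602, 15741) solves it.
The general solution is m = -19602 + 137k, n = 15741 − 110k; taking k = 144 gives the smaller pair m = 126, n = -99.
Check: 110·126 + 137·(-99) = 13860 − 13563 = 297. ✓

m = 126, n = -99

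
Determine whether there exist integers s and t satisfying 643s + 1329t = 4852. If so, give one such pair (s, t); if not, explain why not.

Since gcd(643, 1329) = 1, every integer is an integer combination of 643 and 1329.
Run the Euclidean algorithm on 1329 and 643: 1329 = 2·643 + 43, 643 = 14·43 + 41, 43 = 1·41 + 2, 41 = 20·2 + 1, 2 = 2·1 + 0.
Working back up the chain: 1 = 41 − 20·2 = 41 − 20·(43 − 1·41) = −20·43 + 21·41 = −20·43 + 21·(643 − 14·43) = 21·643 − 314·43 = 21·643 − 314·(1329 − 2·643) = −314·1329 + 649·643. So 643·649 + 1329·(-314) = 1.
Multiplying through by 4852: s = 649·4852 = 3148948, t = (-314)·4852 = -1523528 is a solution.
The general solution is s = 3148948 + 1329k, t = -1523528 − 643k; taking k = -2369 gives the smaller pair s = 547, t = -261.
Indeed 643·547 + 1329·(-261) = 351721 − 346869 = 4852.

s = 547, t = -261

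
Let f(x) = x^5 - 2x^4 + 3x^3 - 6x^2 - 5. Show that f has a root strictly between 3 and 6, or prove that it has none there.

f(3) = 103 and f(6) = 5611, both positive, so a sign-change argument is unavailable; we show f keeps this sign on the whole interval.
Shift to the endpoint 3: with x = 3 + u (0 < u < 3), one computes f(3 + u) = u^5 + 13u^4 + 69u^3 + 183u^2 + 234u + 103.
All 6 nonzero coefficients of this polynomial in u are positive; hence for u > 0 the value is a sum of positive terms (the constant 103 among them).
So f is strictly positive on (3, 6); no root exists in the interval.

No such root exists.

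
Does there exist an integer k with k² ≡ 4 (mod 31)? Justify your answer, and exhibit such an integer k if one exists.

Take k = 2. Then 2² = 4, and since 0 ≤ 4 < 31 this is already reduced: 2² ≡ 4 (mod 31).

k = 2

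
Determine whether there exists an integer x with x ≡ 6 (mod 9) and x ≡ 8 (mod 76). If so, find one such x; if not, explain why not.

Since 9 and 76 share no common factor, CRT says the pair of congruences has a solution (unique mod 684).
Write x = 6 + 9t and require 6 + 9t ≡ 8 (mod 76), i.e. 9t ≡ 2 (mod 76).
Since 9·17 = 153 = 2·76 + 1, the inverse of 9 mod 76 is 17.
Multiplying by 17: t ≡ 17·2 = 34 (mod 76).
With t = 34: x = 6 + 9·34 = 312.
Check: 312 mod 9 = 6, 312 mod 76 = 8. ✓

x = 312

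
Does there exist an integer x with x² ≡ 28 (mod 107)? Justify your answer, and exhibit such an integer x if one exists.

107 is prime, so by Euler's criterion 28 is a square mod 107 iff 28^((107−1)/2) = 28^53 ≡ 1 (mod 107).
Repeated squaring mod 107: 28^2 = 784 ≡ 35; 28^4 ≡ 35² = 1225 ≡ 48; 28^8 ≡ 48² = 2304 ≡ 57; 28^16 ≡ 57² = 3249 ≡ 39; 28^32 ≡ 39² = 1521 ≡ 23.
Since 53 = 32 + 16 + 4 + 1, 28^53 ≡ 23 · 39 · 48 · 28; multiplying out mod 107: 23·39 = 897 ≡ 41, then 41·48 = 1968 ≡ 42, then 42·28 = 1176 ≡ 106. Thus 28^53 ≡ 106 ≡ −1 (mod 107).
By Euler's criterion 28 is a quadratic non-residue mod 107: no x satisfies x² ≡ 28 (mod 107).

There is no such integer.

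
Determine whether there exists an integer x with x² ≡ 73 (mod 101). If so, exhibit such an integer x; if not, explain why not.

No such integer exists.

Apply Euler's criterion with the prime 101: 73 is a quadratic residue iff 73^50 ≡ 1 (mod 101), and a non-residue iff it is ≡ −1.
Squaring successively (mod 101): 73^2 = 5329 ≡ 77; 73^4 ≡ 77² = 5929 ≡ 71; 73^8 ≡ 71² = 5041 ≡ 92; 73^16 ≡ 92² = 8464 ≡ 81; 73^32 ≡ 81² = 6561 ≡ 97.
Since 50 = 32 + 16 + 2, 73^50 ≡ 97 · 81 · 77; multiplying out mod 101: 97·81 = 7857 ≡ 80, then 80·77 = 6160 ≡ 100. Thus 73^50 ≡ 100 ≡ −1 (mod 101).
By Euler's criterion 73 is a quadratic non-residue mod 101: no x satisfies x² ≡ 73 (mod 101).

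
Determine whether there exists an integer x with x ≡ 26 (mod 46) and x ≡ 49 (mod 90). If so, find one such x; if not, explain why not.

No, no such integer exists.

Both moduli are multiples of 2 = gcd(46, 90), so any solution would satisfy x ≡ 26 and x ≡ 49 modulo 2 simultaneously.
However 26 ≡ 0 and 49 ≡ 1 (mod 2), and 0 ≠ 1.
Hence the system has no solution.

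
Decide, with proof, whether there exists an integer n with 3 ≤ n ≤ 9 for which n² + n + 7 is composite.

At n = 4: 4² + 4 + 7 = 27 = 3·9, which is composite.

n = 4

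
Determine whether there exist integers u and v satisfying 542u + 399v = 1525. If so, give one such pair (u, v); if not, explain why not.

Since gcd(542, 399) = 1, every integer is an integer combination of 542 and 399.
Euclidean algorithm: 542 = 1·399 + 143, 399 = 2·143 + 113, 143 = 1·113 + 30, 113 = 3·30 + 23, 30 = 1·23 + 7, 23 = 3·7 + 2, 7 = 3·2 + 1, 2 = 2·1 + 0.
Working back up the chain: 1 = 7 − 3·2 = 7 − 3·(23 − 3·7) = −3·23 + 10·7 = −3·23 + 10·(30 − 1·23) = 10·30 − 13·23 = 10·30 − 13·(113 − 3·30) = −13·113 + 49·30 = −13·113 + 49·(143 − 1·113) = 49·143 − 62·113 = 49·143 − 62·(399 − 2·143) = −62·399 + 173·143 = −62·399 + 173·(542 − 1·399) = 173·542 − 235·399. So 542·173 + 399·(-235) = 1.
Multiplying through by 1525: u = 173·1525 = 263825, v = (-235)·1525 = -358375 is a solution.
The general solution is u = 263825 + 399k, v = -358375 − 542k; taking k = -661 gives the smaller pair u = 86, v = -113.
Indeed 542·86 + 399·(-113) = 46612 − 45087 = 1525.

u = 86, v = -113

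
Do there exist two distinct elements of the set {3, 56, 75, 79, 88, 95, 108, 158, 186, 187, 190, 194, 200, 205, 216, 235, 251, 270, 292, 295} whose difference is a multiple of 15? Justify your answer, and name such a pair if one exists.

Yes: 3 and 108.

3 mod 15 = 3 and 108 mod 15 = 3, so 108 − 3 = 105 = 7·15.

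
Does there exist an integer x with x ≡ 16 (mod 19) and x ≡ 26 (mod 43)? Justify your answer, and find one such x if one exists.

x = 757

The moduli 19 and 43 are coprime, so by the Chinese Remainder Theorem a unique solution modulo 817 exists.
Any solution of the first congruence is x = 16 + 19t; substituting into the second, 19t ≡ 26 − 16 ≡ 10 (mod 43).
Note 19·34 = 646 ≡ 1 (mod 43) (as 646 − 1 = 15·43), so 19⁻¹ ≡ 34.
Multiplying by 34: t ≡ 34·10 = 340 ≡ 39 (mod 43).
Taking t = 39 gives x = 16 + 19·39 = 757.
Verify: 757 = 39·19 + 16 and 757 = 17·43 + 26. ✓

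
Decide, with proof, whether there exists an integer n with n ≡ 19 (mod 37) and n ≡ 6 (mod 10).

Since 37 and 10 share no common factor, CRT says the pair of congruences has a solution (unique mod 370).
Write n = 19 + 37t and require 19 + 37t ≡ 6 (mod 10), i.e. 37t ≡ 7 (mod 10).
37 ≡ 7 (mod 10), so this reads 7t ≡ 7 (mod 10). Invert 7 mod 10 by the Euclidean algorithm: 10 = 1·7 + 3, 7 = 2·3 + 1, 3 = 3·1 + 0; back-substituting, 1 = 7 − 2·3 = 7 − 2·(10 − 1·7) = −2·10 + 3·7. Hence 7·3 ≡ 1, so 7⁻¹ ≡ 3 (mod 10).
Multiplying by 3: t ≡ 3·7 = 21 ≡ 1 (mod 10).
With t = 1: n = 19 + 37·1 = 56.
Verify: 56 = 1·37 + 19 and 56 = 5·10 + 6. ✓

n = 56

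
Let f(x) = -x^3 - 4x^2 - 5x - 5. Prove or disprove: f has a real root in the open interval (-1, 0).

f(-1) = -3 and f(0) = -5, both negative, so a sign-change argument is unavailable; we show f keeps this sign on the whole interval.
Substitute x = -1 + u, where 0 < u < 1 on the interval. Expanding, f(-1 + u) = -u^3 - u^2 - 3.
The nonzero coefficients here are all negative, so for u > 0 every term is negative (or zero), and the constant term -3 is strictly negative.
So f is strictly negative on (-1, 0); no root exists in the interval.

No such root exists.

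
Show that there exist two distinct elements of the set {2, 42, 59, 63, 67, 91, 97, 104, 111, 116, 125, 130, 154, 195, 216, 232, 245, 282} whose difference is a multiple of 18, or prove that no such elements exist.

No such pair exists.

Reduce each element modulo 18: 2↦2, 42↦6, 59↦5, 63↦9, 67↦13, 91↦1, 97↦7, 104↦14, 111↦3, 116↦8, 125↦17, 130↦4, 154↦10, 195↦15, 216↦0, 232↦16, 245↦11, 282↦12.
These 18 residues are pairwise different, hence no difference of two elements is divisible by 18.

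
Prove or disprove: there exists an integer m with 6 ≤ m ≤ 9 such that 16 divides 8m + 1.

No such integer m in that range exists.

For m = 6, 7, 8, 9 the values of 8m + 1 modulo 16 are 1, 9, 1, 9 respectively.
The residue 0 does not occur, so no m in [6, 9] makes 8m + 1 a multiple of 16.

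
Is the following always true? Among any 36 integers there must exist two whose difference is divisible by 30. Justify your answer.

Each integer lies in one of the 30 residue classes modulo 30.
With 36 integers and only 30 classes, the pigeonhole principle forces two of them, say a and b, into the same class.
Their difference a − b is then a multiple of 30.

True.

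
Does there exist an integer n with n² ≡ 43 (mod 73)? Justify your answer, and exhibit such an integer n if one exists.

No such integer exists.

73 is prime, so by Euler's criterion 43 is a square mod 73 iff 43^((73−1)/2) = 43^36 ≡ 1 (mod 73).
Squaring successively (mod 73): 43^2 = 1849 ≡ 24; 43^4 ≡ 24² = 576 ≡ 65; 43^8 ≡ 65² = 4225 ≡ 64; 43^16 ≡ 64² = 4096 ≡ 8; 43^32 ≡ 8² = 64 ≡ 64.
Since 36 = 32 + 4, 43^36 ≡ 64 · 65; multiplying out mod 73: 64·65 = 4160 ≡ 72. Thus 43^36 ≡ 72 ≡ −1 (mod 73).
The value −1 means 43 is a non-residue modulo 73, so n² ≡ 43 (mod 73) is impossible.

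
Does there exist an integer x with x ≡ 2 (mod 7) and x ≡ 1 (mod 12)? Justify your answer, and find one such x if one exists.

x = 37

gcd(7, 12) = 1, so the Chinese Remainder Theorem guarantees exactly one residue class mod 84 satisfying both.
Write x = 2 + 7t and require 2 + 7t ≡ 1 (mod 12), i.e. 7t ≡ 11 (mod 12).
Note 7·7 = 49 ≡ 1 (mod 12) (as 49 − 1 = 4·12), so 7⁻¹ ≡ 7.
Therefore t ≡ 7·11 = 77 ≡ 5 (mod 12).
Taking t = 5 gives x = 2 + 7·5 = 37.
Verify: 37 = 5·7 + 2 and 37 = 3·12 + 1. ✓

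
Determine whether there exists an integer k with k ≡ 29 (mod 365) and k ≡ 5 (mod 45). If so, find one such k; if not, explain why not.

There is no such integer.

gcd(365, 45) = 5. If k ≡ 29 (mod 365) and k ≡ 5 (mod 45), then k ≡ 29 (mod 5) and k ≡ 5 (mod 5).
These are incompatible: 29 − 5 = 24 is not divisible by 5.
Therefore no such k exists.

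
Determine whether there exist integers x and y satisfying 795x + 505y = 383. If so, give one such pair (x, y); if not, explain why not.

gcd(795, 505) = 5, so every integer of the form 795x + 505y is a multiple of 5.
But 383 is not a multiple of 5 (it leaves remainder 3).
Therefore 795x + 505y = 383 has no solution in integers.

No such integers exist.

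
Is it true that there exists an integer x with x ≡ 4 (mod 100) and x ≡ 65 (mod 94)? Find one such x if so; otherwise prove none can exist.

Both moduli are multiples of 2 = gcd(100, 94), so any solution would satisfy x ≡ 4 and x ≡ 65 modulo 2 simultaneously.
However 4 ≡ 0 and 65 ≡ 1 (mod 2), and 0 ≠ 1.
Therefore no such x exists.

No such integer exists.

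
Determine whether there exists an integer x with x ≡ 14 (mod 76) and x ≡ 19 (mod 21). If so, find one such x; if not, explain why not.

The moduli 76 and 21 are coprime, so by the Chinese Remainder Theorem a unique solution modulo 1596 exists.
Any solution of the first congruence is x = 14 + 76t; substituting into the second, 76t ≡ 19 − 14 ≡ 5 (mod 21).
76 ≡ 13 (mod 21), so this reads 13t ≡ 5 (mod 21). Note 13·13 = 169 ≡ 1 (mod 21) (as 169 − 1 = 8·21), so 13⁻¹ ≡ 13.
Multiplying by 13: t ≡ 13·5 = 65 ≡ 2 (mod 21).
With t = 2: x = 14 + 76·2 = 166.
Indeed 166 ≡ 14 (mod 76) and 166 ≡ 19 (mod 21).

x = 166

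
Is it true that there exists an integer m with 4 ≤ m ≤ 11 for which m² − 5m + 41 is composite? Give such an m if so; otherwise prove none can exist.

m = 10

At m = 10: 10² − 5·10 + 41 = 91 = 7·13, which is composite.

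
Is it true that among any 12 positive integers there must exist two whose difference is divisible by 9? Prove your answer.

Yes.

Partition the integers by their residue mod 9; there are 9 classes.
Placing 12 integers into 9 classes, some class receives at least two — say a and b.
Their difference a − b is then a multiple of 9.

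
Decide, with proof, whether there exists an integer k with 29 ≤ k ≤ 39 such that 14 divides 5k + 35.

Scanning upward from k = 29 gives 180, 185, 190, 195, 200, 205, none divisible by 14. Try k = 35: 5·35 + 35 = 210 = 15·14, which is divisible by 14.

k = 35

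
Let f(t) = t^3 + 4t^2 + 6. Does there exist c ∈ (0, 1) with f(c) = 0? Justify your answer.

No.

f(0) = 6 and f(1) = 11, both positive, so a sign-change argument is unavailable; we show f keeps this sign on the whole interval.
Every nonzero coefficient of f(t) = t^3 + 4t^2 + 6 is positive; for t > 0 each term then has that sign, and the constant term 6 is strictly positive.
Therefore f(t) > 0 throughout (0, 1), and f has no zero there.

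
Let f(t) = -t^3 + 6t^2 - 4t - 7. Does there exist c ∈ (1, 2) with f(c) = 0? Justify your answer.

Yes, such a c exists.

f(1) = -6 and f(2) = 1, which have opposite signs.
Since f is a polynomial it is continuous on [1, 2].
By the Intermediate Value Theorem f must vanish at some point of (1, 2).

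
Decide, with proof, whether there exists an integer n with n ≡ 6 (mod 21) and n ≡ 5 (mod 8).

gcd(21, 8) = 1, so the Chinese Remainder Theorem guarantees exactly one residue class mod 168 satisfying both.
Write n = 6 + 21t and require 6 + 21t ≡ 5 (mod 8), i.e. 21t ≡ 7 (mod 8).
21 ≡ 5 (mod 8), so this reads 5t ≡ 7 (mod 8). Invert 5 mod 8 by the Euclidean algorithm: 8 = 1·5 + 3, 5 = 1·3 + 2, 3 = 1·2 + 1, 2 = 2·1 + 0; back-substituting, 1 = 3 − 1·2 = 3 − (5 − 1·3) = −5 + 2·3 = −5 + 2·(8 − 1·5) = 2·8 − 3·5. Hence 5·(-3) ≡ 1, so 5⁻¹ ≡ -3 ≡ 5 (mod 8).
Therefore t ≡ 5·7 = 35 ≡ 3 (mod 8).
With t = 3: n = 6 + 21·3 = 69.
Verify: 69 = 3·21 + 6 and 69 = 8·8 + 5. ✓

n = 69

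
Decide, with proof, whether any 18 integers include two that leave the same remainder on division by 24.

Try 18 consecutive integers, 95, 96, …, 112. Their remainders mod 24 are 23, 0, 1, 2, 3, 4, 5, 6, 7, 8, 9, 10, 11, 12, 13, 14, 15, 16 — pairwise different, as any 18 ≤ 24 consecutive integers have distinct residues.
So no two of them leave the same remainder on division by 24; the claim fails for this set.

No, the set {95, 96, 97, 98, 99, 100, 101, 102, 103, 104, 105, 106, 107, 108, 109, 110, 111, 112} is a counterexample.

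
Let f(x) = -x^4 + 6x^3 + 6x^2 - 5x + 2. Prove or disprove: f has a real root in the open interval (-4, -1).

Such a root exists.

f(-4) = -522 and f(-1) = 6, which have opposite signs.
f is continuous everywhere (it is a polynomial), in particular on [-4, -1].
By the Intermediate Value Theorem f must vanish at some point of (-4, -1).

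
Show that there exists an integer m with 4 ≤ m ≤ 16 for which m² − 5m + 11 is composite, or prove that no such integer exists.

At m = 12: 12² − 5·12 + 11 = 95 = 5·19, which is composite.

m = 12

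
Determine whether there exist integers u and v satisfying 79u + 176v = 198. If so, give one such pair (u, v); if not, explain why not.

Since gcd(79, 176) = 1, every integer is an integer combination of 79 and 176.
Dividing repeatedly: 176 = 2·79 + 18, 79 = 4·18 + 7, 18 = 2·7 + 4, 7 = 1·4 + 3, 4 = 1·3 + 1, 3 = 3·1 + 0.
Working back up the chain: 1 = 4 − 1·3 = 4 − (7 − 1·4) = −7 + 2·4 = −7 + 2·(18 − 2·7) = 2·18 − 5·7 = 2·18 − 5·(79 − 4·18) = −5·79 + 22·18 = −5·79 + 22·(176 − 2·79) = 22·176 − 49·79. So 79·(-49) + 176·22 = 1.
Multiplying through by 198: u = (-49)·198 = -9702, v = 22·198 = 4356 is a solution.
Shifting by a multiple of (176, −79) keeps it a solution: u = -9702 + 56·176 = 154, v = 4356 − 56·79 = -68.
Indeed 79·154 + 176·(-68) = 12166 − 11968 = 198.

u = 154, v = -68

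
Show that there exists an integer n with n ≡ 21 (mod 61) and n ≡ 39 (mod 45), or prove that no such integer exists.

n = 1119

Since 61 and 45 share no common factor, CRT says the pair of congruences has a solution (unique mod 2745).
Any solution of the first congruence is n = 21 + 61t; substituting into the second, 61t ≡ 39 − 21 ≡ 18 (mod 45).
61 ≡ 16 (mod 45), so this reads 16t ≡ 18 (mod 45). Note 16·31 = 496 ≡ 1 (mod 45) (as 496 − 1 = 11·45), so 16⁻¹ ≡ 31.
Therefore t ≡ 31·18 = 558 ≡ 18 (mod 45).
Taking t = 18 gives n = 21 + 61·18 = 1119.
Indeed 1119 ≡ 21 (mod 61) and 1119 ≡ 39 (mod 45).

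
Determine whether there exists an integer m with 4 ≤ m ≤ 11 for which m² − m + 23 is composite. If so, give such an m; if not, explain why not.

m = 11

At m = 11: 11² − 11 + 23 = 133 = 7·19, which is composite.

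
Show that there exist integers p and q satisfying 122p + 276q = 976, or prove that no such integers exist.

gcd(122, 276) = 2, and 2 divides 976, so integer solutions exist.
Dividing through by 2 reduces the equation to 61p + 138q = 488.
Run the Euclidean algorithm on 138 and 61: 138 = 2·61 + 16, 61 = 3·16 + 13, 16 = 1·13 + 3, 13 = 4·3 + 1, 3 = 3·1 + 0.
Back-substituting, 1 = 13 − 4·3 = 13 − 4·(16 − 1·13) = −4·16 + 5·13 = −4·16 + 5·(61 − 3·16) = 5·61 − 19·16 = 5·61 − 19·(138 − 2·61) = −19·138 + 43·61; that is, 61·43 + 138·(-19) = 1.
Times 488: 61·20984 + 138·(-9272) = 488, so (20984, -9272) solves it.
The general solution is p = 20984 + 138k, q = -9272 − 61k; taking k = -152 gives the smaller pair p = 8, q = 0.
Check: 122·8 + 276·0 = 976 + 0 = 976. ✓

p = 8, q = 0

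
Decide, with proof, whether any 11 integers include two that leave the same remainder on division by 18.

Take the 11 consecutive integers 85, 86, …, 95: their residues mod 18 are all distinct because 11 ≤ 18.
So no two of them leave the same remainder on division by 18; the claim fails for this set.

No, the set {85, 86, 87, 88, 89, 90, 91, 92, 93, 94, 95} is a counterexample.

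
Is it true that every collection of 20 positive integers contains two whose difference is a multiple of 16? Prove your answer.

There are exactly 16 possible remainders on division by 16.
With 20 integers and only 16 classes, the pigeonhole principle forces two of them, say a and b, into the same class.
Equal remainders mean a − b ≡ 0 (mod 16), so 16 divides their difference.

True.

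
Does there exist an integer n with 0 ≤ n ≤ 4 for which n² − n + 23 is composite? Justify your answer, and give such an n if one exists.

n = 2

At n = 2: 2² − 2 + 23 = 25 = 5·5, which is composite.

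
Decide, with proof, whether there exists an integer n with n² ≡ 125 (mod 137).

137 is prime, so by Euler's criterion 125 is a square mod 137 iff 125^((137−1)/2) = 125^68 ≡ 1 (mod 137).
Repeated squaring mod 137: 125^2 = 15625 ≡ 7; 125^4 ≡ 7² = 49 ≡ 49; 125^8 ≡ 49² = 2401 ≡ 72; 125^16 ≡ 72² = 5184 ≡ 115; 125^32 ≡ 115² = 13225 ≡ 73; 125^64 ≡ 73² = 5329 ≡ 123.
Since 68 = 64 + 4, 125^68 ≡ 123 · 49; multiplying out mod 137: 123·49 = 6027 ≡ 136. Thus 125^68 ≡ 136 ≡ −1 (mod 137).
The value −1 means 125 is a non-residue modulo 137, so n² ≡ 125 (mod 137) is impossible.

No such integer exists.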